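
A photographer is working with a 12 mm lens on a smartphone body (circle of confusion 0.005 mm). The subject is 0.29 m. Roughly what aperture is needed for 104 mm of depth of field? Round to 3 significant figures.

f/18

Write h = H − f = f²/(N·c). The thin-lens limits are Dn = s·h/(h + (s−f)) and Df = s·h/(h − (s−f)), so DoF = Df − Dn = 2·s·(s−f)·h / (h² − (s−f)²).
That is a quadratic in h: DoF·h² − 2·s·(s−f)·h − DoF·(s−f)² = 0 ⇒ h = (s−f)·(s + √(s² + DoF²)) / DoF = 278 × (290 + √(290² + 104²)) / 104 = 278 × (290 + 308.084) / 104 ≈ 1598.7 mm.
Then N = f²/(c·h) = 12² / (0.005 × 1598.7) = 144 / 7.9936 ≈ 18.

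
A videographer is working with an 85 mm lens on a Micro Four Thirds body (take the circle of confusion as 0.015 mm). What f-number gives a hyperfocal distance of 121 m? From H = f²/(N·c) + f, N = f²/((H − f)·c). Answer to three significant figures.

Rearrange H = f²/(N·c) + f for N: N = f² / ((H − f)·c).
N = 85² / ((121000 − 85) × 0.015) = 7225 / 1814 ≈ 3.98.

f/3.98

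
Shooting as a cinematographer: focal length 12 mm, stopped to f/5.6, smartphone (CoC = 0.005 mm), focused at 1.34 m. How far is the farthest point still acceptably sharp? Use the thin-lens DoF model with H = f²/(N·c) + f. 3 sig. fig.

Hyperfocal distance H = f²/(N·c) + f = 12²/(5.6 × 0.005) + 12 = 144/0.028 + 12 ≈ 5154.9 mm ≈ 5.155 m.
Far limit Df = s·(H − f)/(H − s) = 1340 × (5154.9 − 12) / (5154.9 − 1340) = 1340 × 5142.9 / 3814.9 ≈ 1806.5 mm ≈ 1.81 m.

1.81 m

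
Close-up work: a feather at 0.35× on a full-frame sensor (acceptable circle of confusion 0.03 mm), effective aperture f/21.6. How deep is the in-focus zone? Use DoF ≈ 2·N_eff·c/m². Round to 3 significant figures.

At magnification m, DoF ≈ 2·N_eff·c/m² = 2 × 21.6 × 0.03 / 0.35² = 1.296 / 0.1225 ≈ 10.6 mm.

10.6 mm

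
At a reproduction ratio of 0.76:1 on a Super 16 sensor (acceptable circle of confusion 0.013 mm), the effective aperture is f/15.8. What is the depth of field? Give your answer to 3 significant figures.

0.711 mm

At magnification m, DoF ≈ 2·N_eff·c/m² = 2 × 15.8 × 0.013 / 0.76² = 0.4108 / 0.5776 ≈ 0.711 mm.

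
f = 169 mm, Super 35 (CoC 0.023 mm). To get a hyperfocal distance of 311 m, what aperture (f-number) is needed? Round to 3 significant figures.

f/4

Rearrange H = f²/(N·c) + f for N: N = f² / ((H − f)·c).
N = 169² / ((311000 − 169) × 0.023) = 28561 / 7149 ≈ 4.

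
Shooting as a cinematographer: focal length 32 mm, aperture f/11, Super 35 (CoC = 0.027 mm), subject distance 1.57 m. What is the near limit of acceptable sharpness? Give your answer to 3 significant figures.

Hyperfocal distance H = f²/(N·c) + f = 32²/(11 × 0.027) + 32 = 1024/0.297 + 32 ≈ 3479.8 mm ≈ 3.480 m.
Near limit Dn = s·(H − f)/(H + s − 2f) = 1570 × (3479.8 − 32) / (3479.8 + 1570 − 2 × 32) = 1570 × 3447.8 / 4985.8 ≈ 1085.7 mm ≈ 1.09 m.

1.09 m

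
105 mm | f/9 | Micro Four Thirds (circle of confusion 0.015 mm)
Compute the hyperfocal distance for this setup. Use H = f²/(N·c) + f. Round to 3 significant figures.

Hyperfocal distance H = f²/(N·c) + f = 105²/(9 × 0.015) + 105 = 11025/0.135 + 105 ≈ 81771.7 mm ≈ 81.8 m.

81.8 m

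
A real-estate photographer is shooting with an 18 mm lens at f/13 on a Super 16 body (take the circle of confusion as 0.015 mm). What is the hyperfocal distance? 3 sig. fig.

Hyperfocal distance H = f²/(N·c) + f = 18²/(13 × 0.015) + 18 = 324/0.195 + 18 ≈ 1679.5 mm ≈ 1.68 m.

1.68 m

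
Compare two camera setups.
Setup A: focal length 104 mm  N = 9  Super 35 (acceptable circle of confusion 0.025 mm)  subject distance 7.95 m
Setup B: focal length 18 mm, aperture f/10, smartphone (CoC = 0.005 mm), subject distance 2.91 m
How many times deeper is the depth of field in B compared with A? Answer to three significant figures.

1.22

Setup A: H = 104²/(9×0.025) + 104 ≈ 48175.1 mm; DoF = Df − Dn = 9500.7 − 6834.5 ≈ 2666.2 mm.
Setup B: H = 18²/(10×0.005) + 18 ≈ 6498.0 mm; DoF = Df − Dn = 5255.5 − 2012.0 ≈ 3243.5 mm.
Ratio = 3243.5 / 2666.2 ≈ 1.22.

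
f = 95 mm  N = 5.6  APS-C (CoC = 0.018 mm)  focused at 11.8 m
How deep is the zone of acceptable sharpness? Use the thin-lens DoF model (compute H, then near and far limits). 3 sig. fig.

3.14 m

Hyperfocal distance H = f²/(N·c) + f = 95²/(5.6 × 0.018) + 95 = 9025/0.1008 + 95 ≈ 89628.7 mm ≈ 89.63 m.
Near limit Dn = s·(H − f)/(H + s − 2f) = 11800 × (89628.7 − 95) / (89628.7 + 11800 − 2 × 95) = 11800 × 89533.7 / 101238.7 ≈ 10435.7 mm.
Far limit Df = s·(H − f)/(H − s) = 11800 × (89628.7 − 95) / (89628.7 − 11800) = 11800 × 89533.7 / 77828.7 ≈ 13574.7 mm.
Depth of field = Df − Dn = 13574.7 − 10435.7 ≈ 3139.0 mm ≈ 3.14 m.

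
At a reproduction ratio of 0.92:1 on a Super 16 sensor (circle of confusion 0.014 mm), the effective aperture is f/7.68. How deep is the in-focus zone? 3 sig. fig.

At magnification m, DoF ≈ 2·N_eff·c/m² = 2 × 7.68 × 0.014 / 0.92² = 0.215 / 0.8464 ≈ 0.254 mm.

0.254 mm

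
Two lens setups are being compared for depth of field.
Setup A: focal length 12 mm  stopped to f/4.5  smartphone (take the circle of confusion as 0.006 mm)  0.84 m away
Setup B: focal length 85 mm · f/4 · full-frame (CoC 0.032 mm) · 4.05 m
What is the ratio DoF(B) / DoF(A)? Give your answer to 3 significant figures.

Setup A: H = 12²/(4.5×0.006) + 12 ≈ 5345.3 mm; DoF = Df − Dn = 994.38 − 727.12 ≈ 267.26 mm.
Setup B: H = 85²/(4×0.032) + 85 ≈ 56530.3 mm; DoF = Df − Dn = 4355.99 − 3784.18 ≈ 571.81 mm.
Ratio = 571.81 / 267.26 ≈ 2.14.

2.14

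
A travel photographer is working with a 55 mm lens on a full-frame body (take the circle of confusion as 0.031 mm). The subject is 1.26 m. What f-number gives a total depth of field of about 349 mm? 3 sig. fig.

f/11

Write h = H − f = f²/(N·c). The thin-lens limits are Dn = s·h/(h + (s−f)) and Df = s·h/(h − (s−f)), so DoF = Df − Dn = 2·s·(s−f)·h / (h² − (s−f)²).
That is a quadratic in h: DoF·h² − 2·s·(s−f)·h − DoF·(s−f)² = 0 ⇒ h = (s−f)·(s + √(s² + DoF²)) / DoF = 1205 × (1260 + √(1260² + 349²)) / 349 = 1205 × (1260 + 1307.44) / 349 ≈ 8864.7 mm.
Then N = f²/(c·h) = 55² / (0.031 × 8864.7) = 3025 / 274.80 ≈ 11.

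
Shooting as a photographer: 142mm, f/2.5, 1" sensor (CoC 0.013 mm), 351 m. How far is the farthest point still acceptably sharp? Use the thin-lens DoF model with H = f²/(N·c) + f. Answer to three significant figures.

Hyperfocal distance H = f²/(N·c) + f = 142²/(2.5 × 0.013) + 142 = 20164/0.0325 + 142 ≈ 620572.8 mm ≈ 620.6 m.
Far limit Df = s·(H − f)/(H − s) = 351000 × (620572.8 − 142) / (620572.8 − 351000) = 351000 × 620430.8 / 269572.8 ≈ 807838 mm ≈ 808 m.

808 m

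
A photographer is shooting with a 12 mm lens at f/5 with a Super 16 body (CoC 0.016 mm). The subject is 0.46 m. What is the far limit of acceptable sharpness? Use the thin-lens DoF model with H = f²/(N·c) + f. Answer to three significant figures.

0.612 m

Hyperfocal distance H = f²/(N·c) + f = 12²/(5 × 0.016) + 12 = 144/0.08 + 12 ≈ 1812.0 mm ≈ 1.812 m.
Far limit Df = s·(H − f)/(H − s) = 460 × (1812.0 − 12) / (1812.0 − 460) = 460 × 1800.0 / 1352.0 ≈ 612.43 mm ≈ 0.612 m.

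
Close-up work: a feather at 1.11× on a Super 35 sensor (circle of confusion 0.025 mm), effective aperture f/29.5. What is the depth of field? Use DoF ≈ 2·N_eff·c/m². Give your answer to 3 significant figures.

At magnification m, DoF ≈ 2·N_eff·c/m² = 2 × 29.5 × 0.025 / 1.11² = 1.475 / 1.232 ≈ 1.2 mm.

1.20 mm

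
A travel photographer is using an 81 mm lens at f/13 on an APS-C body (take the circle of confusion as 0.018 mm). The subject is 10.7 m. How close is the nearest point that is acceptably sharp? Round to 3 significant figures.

Hyperfocal distance H = f²/(N·c) + f = 81²/(13 × 0.018) + 81 = 6561/0.234 + 81 ≈ 28119.5 mm ≈ 28.12 m.
Near limit Dn = s·(H − f)/(H + s − 2f) = 10700 × (28119.5 − 81) / (28119.5 + 10700 − 2 × 81) = 10700 × 28038.5 / 38657.5 ≈ 7760.8 mm ≈ 7.76 m.

7.76 m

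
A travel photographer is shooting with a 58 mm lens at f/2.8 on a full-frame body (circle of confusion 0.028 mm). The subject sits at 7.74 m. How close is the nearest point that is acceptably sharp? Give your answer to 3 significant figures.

Hyperfocal distance H = f²/(N·c) + f = 58²/(2.8 × 0.028) + 58 = 3364/0.0784 + 58 ≈ 42966.2 mm ≈ 42.97 m.
Near limit Dn = s·(H − f)/(H + s − 2f) = 7740 × (42966.2 − 58) / (42966.2 + 7740 − 2 × 58) = 7740 × 42908.2 / 50590.2 ≈ 6564.7 mm ≈ 6.56 m.

6.56 m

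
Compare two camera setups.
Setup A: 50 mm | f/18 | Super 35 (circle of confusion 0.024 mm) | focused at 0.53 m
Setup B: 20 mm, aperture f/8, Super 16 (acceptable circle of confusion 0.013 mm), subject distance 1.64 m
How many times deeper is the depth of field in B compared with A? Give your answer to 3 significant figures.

19.0

Setup A: H = 50²/(18×0.024) + 50 ≈ 5837.0 mm; DoF = Df − Dn = 577.936 − 489.407 ≈ 88.529 mm.
Setup B: H = 20²/(8×0.013) + 20 ≈ 3866.2 mm; DoF = Df − Dn = 2833.4 − 1154.0 ≈ 1679.4 mm.
Ratio = 1679.4 / 88.529 ≈ 19.0.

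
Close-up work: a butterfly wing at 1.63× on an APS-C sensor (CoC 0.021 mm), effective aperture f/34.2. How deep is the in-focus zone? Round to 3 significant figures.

0.541 mm

At magnification m, DoF ≈ 2·N_eff·c/m² = 2 × 34.2 × 0.021 / 1.63² = 1.436 / 2.657 ≈ 0.541 mm.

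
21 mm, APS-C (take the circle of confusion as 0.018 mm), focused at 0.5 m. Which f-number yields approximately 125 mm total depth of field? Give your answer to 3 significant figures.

Write h = H − f = f²/(N·c). The thin-lens limits are Dn = s·h/(h + (s−f)) and Df = s·h/(h − (s−f)), so DoF = Df − Dn = 2·s·(s−f)·h / (h² − (s−f)²).
That is a quadratic in h: DoF·h² − 2·s·(s−f)·h − DoF·(s−f)² = 0 ⇒ h = (s−f)·(s + √(s² + DoF²)) / DoF = 479 × (500 + √(500² + 125²)) / 125 = 479 × (500 + 515.388) / 125 ≈ 3891.0 mm.
Then N = f²/(c·h) = 21² / (0.018 × 3891.0) = 441 / 70.037 ≈ 6.30.

f/6.30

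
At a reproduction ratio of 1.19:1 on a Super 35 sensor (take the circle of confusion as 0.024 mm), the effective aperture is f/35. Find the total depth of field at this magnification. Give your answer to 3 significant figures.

At magnification m, DoF ≈ 2·N_eff·c/m² = 2 × 35 × 0.024 / 1.19² = 1.68 / 1.416 ≈ 1.19 mm.

1.19 mm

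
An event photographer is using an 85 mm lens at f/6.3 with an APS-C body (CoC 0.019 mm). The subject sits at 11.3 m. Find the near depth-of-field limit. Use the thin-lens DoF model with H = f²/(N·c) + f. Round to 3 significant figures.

Hyperfocal distance H = f²/(N·c) + f = 85²/(6.3 × 0.019) + 85 = 7225/0.1197 + 85 ≈ 60444.2 mm ≈ 60.44 m.
Near limit Dn = s·(H − f)/(H + s − 2f) = 11300 × (60444.2 − 85) / (60444.2 + 11300 − 2 × 85) = 11300 × 60359.2 / 71574.2 ≈ 9529.4 mm ≈ 9.53 m.

9.53 m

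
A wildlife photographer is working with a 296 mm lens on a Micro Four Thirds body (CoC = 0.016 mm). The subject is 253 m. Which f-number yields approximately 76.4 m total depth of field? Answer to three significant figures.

Write h = H − f = f²/(N·c). The thin-lens limits are Dn = s·h/(h + (s−f)) and Df = s·h/(h − (s−f)), so DoF = Df − Dn = 2·s·(s−f)·h / (h² − (s−f)²).
That is a quadratic in h: DoF·h² − 2·s·(s−f)·h − DoF·(s−f)² = 0 ⇒ h = (s−f)·(s + √(s² + DoF²)) / DoF = 252704 × (253000 + √(253000² + 76400²)) / 76400 = 252704 × (253000 + 264284) / 76400 ≈ 1710991 mm.
Then N = f²/(c·h) = 296² / (0.016 × 1710991) = 87616 / 27376 ≈ 3.20.

f/3.20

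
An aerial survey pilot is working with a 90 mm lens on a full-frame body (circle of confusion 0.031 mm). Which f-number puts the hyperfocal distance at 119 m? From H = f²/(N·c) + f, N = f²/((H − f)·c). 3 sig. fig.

f/2.20

Rearrange H = f²/(N·c) + f for N: N = f² / ((H − f)·c).
N = 90² / ((119000 − 90) × 0.031) = 8100 / 3686 ≈ 2.20.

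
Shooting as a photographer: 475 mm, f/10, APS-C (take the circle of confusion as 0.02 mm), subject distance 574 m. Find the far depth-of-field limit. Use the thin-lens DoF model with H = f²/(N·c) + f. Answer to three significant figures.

1170 m

Hyperfocal distance H = f²/(N·c) + f = 475²/(10 × 0.02) + 475 = 225625/0.2 + 475 ≈ 1128600.0 mm ≈ 1129 m.
Far limit Df = s·(H − f)/(H − s) = 574000 × (1128600.0 − 475) / (1128600.0 − 574000) = 574000 × 1128125.0 / 554600.0 ≈ 1167587 mm ≈ 1170 m.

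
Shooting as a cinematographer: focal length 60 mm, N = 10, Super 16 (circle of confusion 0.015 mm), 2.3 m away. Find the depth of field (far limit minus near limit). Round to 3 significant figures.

433 mm

Hyperfocal distance H = f²/(N·c) + f = 60²/(10 × 0.015) + 60 = 3600/0.15 + 60 ≈ 24060.0 mm ≈ 24.06 m.
Near limit Dn = s·(H − f)/(H + s − 2f) = 2300 × (24060.0 − 60) / (24060.0 + 2300 − 2 × 60) = 2300 × 24000.0 / 26240.0 ≈ 2103.66 mm.
Far limit Df = s·(H − f)/(H − s) = 2300 × (24060.0 − 60) / (24060.0 − 2300) = 2300 × 24000.0 / 21760.0 ≈ 2536.76 mm.
Depth of field = Df − Dn = 2536.76 − 2103.66 ≈ 433.10 mm.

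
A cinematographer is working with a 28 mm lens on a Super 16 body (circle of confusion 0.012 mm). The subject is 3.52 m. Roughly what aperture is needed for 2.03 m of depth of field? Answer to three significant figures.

f/5.01

Write h = H − f = f²/(N·c). The thin-lens limits are Dn = s·h/(h + (s−f)) and Df = s·h/(h − (s−f)), so DoF = Df − Dn = 2·s·(s−f)·h / (h² − (s−f)²).
That is a quadratic in h: DoF·h² − 2·s·(s−f)·h − DoF·(s−f)² = 0 ⇒ h = (s−f)·(s + √(s² + DoF²)) / DoF = 3492 × (3520 + √(3520² + 2030²)) / 2030 = 3492 × (3520 + 4063.41) / 2030 ≈ 13045 mm.
Then N = f²/(c·h) = 28² / (0.012 × 13045) = 784 / 156.54 ≈ 5.01.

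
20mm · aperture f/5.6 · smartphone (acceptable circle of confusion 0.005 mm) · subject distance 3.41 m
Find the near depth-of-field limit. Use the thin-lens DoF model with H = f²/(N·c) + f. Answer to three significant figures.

Hyperfocal distance H = f²/(N·c) + f = 20²/(5.6 × 0.005) + 20 = 400/0.028 + 20 ≈ 14305.7 mm ≈ 14.31 m.
Near limit Dn = s·(H − f)/(H + s − 2f) = 3410 × (14305.7 − 20) / (14305.7 + 3410 − 2 × 20) = 3410 × 14285.7 / 17675.7 ≈ 2756.0 mm ≈ 2.76 m.

2.76 m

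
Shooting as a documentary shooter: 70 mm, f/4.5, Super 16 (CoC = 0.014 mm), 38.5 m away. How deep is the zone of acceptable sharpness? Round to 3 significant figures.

50.3 m

Hyperfocal distance H = f²/(N·c) + f = 70²/(4.5 × 0.014) + 70 = 4900/0.063 + 70 ≈ 77847.8 mm ≈ 77.85 m.
Near limit Dn = s·(H − f)/(H + s − 2f) = 38500 × (77847.8 − 70) / (77847.8 + 38500 − 2 × 70) = 38500 × 77777.8 / 116207.8 ≈ 25768 mm.
Far limit Df = s·(H − f)/(H − s) = 38500 × (77847.8 − 70) / (77847.8 − 38500) = 38500 × 77777.8 / 39347.8 ≈ 76102 mm.
Depth of field = Df − Dn = 76102 − 25768 ≈ 50334 mm ≈ 50.3 m.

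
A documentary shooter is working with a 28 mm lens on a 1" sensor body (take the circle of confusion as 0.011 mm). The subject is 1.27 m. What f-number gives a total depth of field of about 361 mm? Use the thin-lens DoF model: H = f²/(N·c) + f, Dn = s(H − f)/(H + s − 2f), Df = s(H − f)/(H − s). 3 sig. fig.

f/8

Write h = H − f = f²/(N·c). The thin-lens limits are Dn = s·h/(h + (s−f)) and Df = s·h/(h − (s−f)), so DoF = Df − Dn = 2·s·(s−f)·h / (h² − (s−f)²).
That is a quadratic in h: DoF·h² − 2·s·(s−f)·h − DoF·(s−f)² = 0 ⇒ h = (s−f)·(s + √(s² + DoF²)) / DoF = 1242 × (1270 + √(1270² + 361²)) / 361 = 1242 × (1270 + 1320.31) / 361 ≈ 8911.8 mm.
Then N = f²/(c·h) = 28² / (0.011 × 8911.8) = 784 / 98.030 ≈ 8.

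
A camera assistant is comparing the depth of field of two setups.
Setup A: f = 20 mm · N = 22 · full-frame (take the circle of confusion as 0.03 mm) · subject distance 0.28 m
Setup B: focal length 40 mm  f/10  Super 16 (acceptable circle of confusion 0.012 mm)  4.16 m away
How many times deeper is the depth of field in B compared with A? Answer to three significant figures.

9.65

Setup A: H = 20²/(22×0.03) + 20 ≈ 626.1 mm; DoF = Df − Dn = 490.37 − 195.94 ≈ 294.43 mm.
Setup B: H = 40²/(10×0.012) + 40 ≈ 13373.3 mm; DoF = Df − Dn = 6020.3 − 3178.0 ≈ 2842.3 mm.
Ratio = 2842.3 / 294.43 ≈ 9.65.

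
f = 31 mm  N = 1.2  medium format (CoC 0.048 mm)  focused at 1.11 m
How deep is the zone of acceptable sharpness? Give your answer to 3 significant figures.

144 mm

Hyperfocal distance H = f²/(N·c) + f = 31²/(1.2 × 0.048) + 31 = 961/0.0576 + 31 ≈ 16715.0 mm ≈ 16.72 m.
Near limit Dn = s·(H − f)/(H + s − 2f) = 1110 × (16715.0 − 31) / (16715.0 + 1110 − 2 × 31) = 1110 × 16684.0 / 17763.0 ≈ 1042.57 mm.
Far limit Df = s·(H − f)/(H − s) = 1110 × (16715.0 − 31) / (16715.0 − 1110) = 1110 × 16684.0 / 15605.0 ≈ 1186.75 mm.
Depth of field = Df − Dn = 1186.75 − 1042.57 ≈ 144.18 mm.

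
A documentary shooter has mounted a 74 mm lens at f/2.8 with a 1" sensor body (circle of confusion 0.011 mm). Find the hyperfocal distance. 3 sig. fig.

178 m

Hyperfocal distance H = f²/(N·c) + f = 74²/(2.8 × 0.011) + 74 = 5476/0.0308 + 74 ≈ 177866.2 mm ≈ 178 m.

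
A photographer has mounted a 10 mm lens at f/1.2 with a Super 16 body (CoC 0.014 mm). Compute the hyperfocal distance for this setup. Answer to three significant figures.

Hyperfocal distance H = f²/(N·c) + f = 10²/(1.2 × 0.014) + 10 = 100/0.0168 + 10 ≈ 5962.4 mm ≈ 5.96 m.

5.96 m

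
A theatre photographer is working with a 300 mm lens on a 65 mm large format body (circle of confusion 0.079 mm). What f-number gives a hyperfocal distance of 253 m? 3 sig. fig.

Rearrange H = f²/(N·c) + f for N: N = f² / ((H − f)·c).
N = 300² / ((253000 − 300) × 0.079) = 90000 / 19963 ≈ 4.51.

f/4.51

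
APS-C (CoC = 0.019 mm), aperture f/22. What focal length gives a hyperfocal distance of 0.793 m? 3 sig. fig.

18.0 mm

From H = f²/(N·c) + f, with f ≪ H: f ≈ √(H·N·c) = √(793 × 22 × 0.019) = √331.47 ≈ 18.21 mm.
Exact: f² + N·c·f − N·c·H = 0 ⇒ f = (−N·c + √((N·c)² + 4·N·c·H))/2 = (−0.418 + √1326.1)/2 ≈ 17.999 mm ≈ 18.0 mm.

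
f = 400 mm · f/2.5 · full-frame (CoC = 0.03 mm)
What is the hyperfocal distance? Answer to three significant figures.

2130 m

Hyperfocal distance H = f²/(N·c) + f = 400²/(2.5 × 0.03) + 400 = 160000/0.075 + 400 ≈ 2133733.3 mm ≈ 2130 m.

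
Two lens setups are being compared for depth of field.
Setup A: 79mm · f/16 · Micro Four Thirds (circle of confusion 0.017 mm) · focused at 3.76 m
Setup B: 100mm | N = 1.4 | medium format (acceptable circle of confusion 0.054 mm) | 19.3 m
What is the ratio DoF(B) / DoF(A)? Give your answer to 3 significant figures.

Setup A: H = 79²/(16×0.017) + 79 ≈ 23023.9 mm; DoF = Df − Dn = 4478.5 − 3240.2 ≈ 1238.3 mm.
Setup B: H = 100²/(1.4×0.054) + 100 ≈ 132375.1 mm; DoF = Df − Dn = 22577.1 − 16853.7 ≈ 5723.4 mm.
Ratio = 5723.4 / 1238.3 ≈ 4.62.

4.62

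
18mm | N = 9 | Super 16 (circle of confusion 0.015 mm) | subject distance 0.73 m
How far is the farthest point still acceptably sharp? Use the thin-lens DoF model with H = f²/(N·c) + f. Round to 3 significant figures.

1.04 m

Hyperfocal distance H = f²/(N·c) + f = 18²/(9 × 0.015) + 18 = 324/0.135 + 18 ≈ 2418.0 mm ≈ 2.418 m.
Far limit Df = s·(H − f)/(H − s) = 730 × (2418.0 − 18) / (2418.0 − 730) = 730 × 2400.0 / 1688.0 ≈ 1037.9 mm ≈ 1.04 m.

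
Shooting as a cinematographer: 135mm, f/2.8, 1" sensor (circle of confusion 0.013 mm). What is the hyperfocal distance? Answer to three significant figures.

Hyperfocal distance H = f²/(N·c) + f = 135²/(2.8 × 0.013) + 135 = 18225/0.0364 + 135 ≈ 500821.8 mm ≈ 501 m.

501 m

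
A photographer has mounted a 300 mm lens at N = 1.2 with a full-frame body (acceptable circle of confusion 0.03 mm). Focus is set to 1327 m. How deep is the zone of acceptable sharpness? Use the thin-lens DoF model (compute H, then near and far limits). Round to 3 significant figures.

1960 m

Hyperfocal distance H = f²/(N·c) + f = 300²/(1.2 × 0.03) + 300 = 90000/0.036 + 300 ≈ 2500300.0 mm ≈ 2500 m.
Near limit Dn = s·(H − f)/(H + s − 2f) = 1327000 × (2500300.0 − 300) / (2500300.0 + 1327000 − 2 × 300) = 1327000 × 2500000.0 / 3826700.0 ≈ 866935 mm.
Far limit Df = s·(H − f)/(H − s) = 1327000 × (2500300.0 − 300) / (2500300.0 − 1327000) = 1327000 × 2500000.0 / 1173300.0 ≈ 2827495 mm.
Depth of field = Df − Dn = 2827495 − 866935 ≈ 1960560 mm ≈ 1960 m.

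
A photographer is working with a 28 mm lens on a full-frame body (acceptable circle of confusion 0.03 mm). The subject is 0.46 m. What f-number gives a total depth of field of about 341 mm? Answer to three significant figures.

Write h = H − f = f²/(N·c). The thin-lens limits are Dn = s·h/(h + (s−f)) and Df = s·h/(h − (s−f)), so DoF = Df − Dn = 2·s·(s−f)·h / (h² − (s−f)²).
That is a quadratic in h: DoF·h² − 2·s·(s−f)·h − DoF·(s−f)² = 0 ⇒ h = (s−f)·(s + √(s² + DoF²)) / DoF = 432 × (460 + √(460² + 341²)) / 341 = 432 × (460 + 572.609) / 341 ≈ 1308.2 mm.
Then N = f²/(c·h) = 28² / (0.03 × 1308.2) = 784 / 39.245 ≈ 20.

f/20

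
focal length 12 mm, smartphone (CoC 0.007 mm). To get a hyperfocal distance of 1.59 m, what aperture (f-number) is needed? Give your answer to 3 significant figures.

f/13

Rearrange H = f²/(N·c) + f for N: N = f² / ((H − f)·c).
N = 12² / ((1590 − 12) × 0.007) = 144 / 11.05 ≈ 13.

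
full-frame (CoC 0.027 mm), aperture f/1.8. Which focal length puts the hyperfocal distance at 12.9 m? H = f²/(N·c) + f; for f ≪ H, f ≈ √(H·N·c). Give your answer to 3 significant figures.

From H = f²/(N·c) + f, with f ≪ H: f ≈ √(H·N·c) = √(12900 × 1.8 × 0.027) = √626.94 ≈ 25.04 mm.
The +f correction barely moves this — solving exactly, f² + N·c·f − N·c·H = 0 ⇒ f = (−N·c + √((N·c)² + 4·N·c·H))/2 = (−0.0486 + √2507.8)/2 ≈ 25.014 mm, so f ≈ 25.0 mm.

25.0 mm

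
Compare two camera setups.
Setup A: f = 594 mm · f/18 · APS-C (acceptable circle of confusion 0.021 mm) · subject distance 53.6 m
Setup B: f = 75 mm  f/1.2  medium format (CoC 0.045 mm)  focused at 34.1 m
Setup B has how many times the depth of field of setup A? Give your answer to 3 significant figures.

4.08

Setup A: H = 594²/(18×0.021) + 594 ≈ 934022.6 mm; DoF = Df − Dn = 56827.0 − 50719.8 ≈ 6107.2 mm.
Setup B: H = 75²/(1.2×0.045) + 75 ≈ 104241.7 mm; DoF = Df − Dn = 50642 − 25704 ≈ 24938 mm.
Ratio = 24938 / 6107.2 ≈ 4.08.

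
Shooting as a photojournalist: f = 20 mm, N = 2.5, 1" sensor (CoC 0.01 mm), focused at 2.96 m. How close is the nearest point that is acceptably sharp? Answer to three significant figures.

2.50 m

Hyperfocal distance H = f²/(N·c) + f = 20²/(2.5 × 0.01) + 20 = 400/0.025 + 20 ≈ 16020.0 mm ≈ 16.02 m.
Near limit Dn = s·(H − f)/(H + s − 2f) = 2960 × (16020.0 − 20) / (16020.0 + 2960 − 2 × 20) = 2960 × 16000.0 / 18940.0 ≈ 2500.5 mm ≈ 2.50 m.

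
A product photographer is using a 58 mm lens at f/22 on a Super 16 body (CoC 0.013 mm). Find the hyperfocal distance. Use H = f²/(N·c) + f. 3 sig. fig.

Hyperfocal distance H = f²/(N·c) + f = 58²/(22 × 0.013) + 58 = 3364/0.286 + 58 ≈ 11820.2 mm ≈ 11.8 m.

11.8 m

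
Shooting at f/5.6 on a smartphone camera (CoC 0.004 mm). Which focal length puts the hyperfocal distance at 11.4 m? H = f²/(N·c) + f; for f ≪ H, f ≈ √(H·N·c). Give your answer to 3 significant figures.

16.0 mm

From H = f²/(N·c) + f, with f ≪ H: f ≈ √(H·N·c) = √(11400 × 5.6 × 0.004) = √255.36 ≈ 15.98 mm.
The +f correction barely moves this — solving exactly, f² + N·c·f − N·c·H = 0 ⇒ f = (−N·c + √((N·c)² + 4·N·c·H))/2 = (−0.0224 + √1021.4)/2 ≈ 15.969 mm, so f ≈ 16.0 mm.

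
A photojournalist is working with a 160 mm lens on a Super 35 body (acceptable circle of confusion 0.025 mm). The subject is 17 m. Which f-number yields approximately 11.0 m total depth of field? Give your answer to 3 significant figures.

Write h = H − f = f²/(N·c). The thin-lens limits are Dn = s·h/(h + (s−f)) and Df = s·h/(h − (s−f)), so DoF = Df − Dn = 2·s·(s−f)·h / (h² − (s−f)²).
That is a quadratic in h: DoF·h² − 2·s·(s−f)·h − DoF·(s−f)² = 0 ⇒ h = (s−f)·(s + √(s² + DoF²)) / DoF = 16840 × (17000 + √(17000² + 11000²)) / 11000 = 16840 × (17000 + 20248.5) / 11000 ≈ 57024 mm.
Then N = f²/(c·h) = 160² / (0.025 × 57024) = 25600 / 1425.6 ≈ 18.

f/18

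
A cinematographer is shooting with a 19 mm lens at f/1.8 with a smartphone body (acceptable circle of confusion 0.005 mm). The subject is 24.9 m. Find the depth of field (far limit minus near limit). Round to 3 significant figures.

50.2 m

Hyperfocal distance H = f²/(N·c) + f = 19²/(1.8 × 0.005) + 19 = 361/0.009 + 19 ≈ 40130.1 mm ≈ 40.13 m.
Near limit Dn = s·(H − f)/(H + s − 2f) = 24900 × (40130.1 − 19) / (40130.1 + 24900 − 2 × 19) = 24900 × 40111.1 / 64992.1 ≈ 15368 mm.
Far limit Df = s·(H − f)/(H − s) = 24900 × (40130.1 − 19) / (40130.1 − 24900) = 24900 × 40111.1 / 15230.1 ≈ 65578 mm.
Depth of field = Df − Dn = 65578 − 15368 ≈ 50210 mm ≈ 50.2 m.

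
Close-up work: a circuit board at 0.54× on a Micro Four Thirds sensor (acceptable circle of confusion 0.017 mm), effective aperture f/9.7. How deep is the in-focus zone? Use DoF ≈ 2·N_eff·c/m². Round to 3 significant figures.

1.13 mm

At magnification m, DoF ≈ 2·N_eff·c/m² = 2 × 9.7 × 0.017 / 0.54² = 0.3298 / 0.2916 ≈ 1.13 mm.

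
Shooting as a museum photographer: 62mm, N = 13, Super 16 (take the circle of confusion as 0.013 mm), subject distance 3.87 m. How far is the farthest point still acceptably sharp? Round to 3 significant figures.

Hyperfocal distance H = f²/(N·c) + f = 62²/(13 × 0.013) + 62 = 3844/0.169 + 62 ≈ 22807.6 mm ≈ 22.81 m.
Far limit Df = s·(H − f)/(H − s) = 3870 × (22807.6 − 62) / (22807.6 − 3870) = 3870 × 22745.6 / 18937.6 ≈ 4648.2 mm ≈ 4.65 m.

4.65 m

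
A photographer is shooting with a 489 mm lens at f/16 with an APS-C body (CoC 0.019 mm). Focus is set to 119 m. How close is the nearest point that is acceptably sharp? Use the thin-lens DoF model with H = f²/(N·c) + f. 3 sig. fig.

Hyperfocal distance H = f²/(N·c) + f = 489²/(16 × 0.019) + 489 = 239121/0.304 + 489 ≈ 787071.2 mm ≈ 787.1 m.
Near limit Dn = s·(H − f)/(H + s − 2f) = 119000 × (787071.2 − 489) / (787071.2 + 119000 − 2 × 489) = 119000 × 786582.2 / 905093.2 ≈ 103418 mm ≈ 103 m.

103 m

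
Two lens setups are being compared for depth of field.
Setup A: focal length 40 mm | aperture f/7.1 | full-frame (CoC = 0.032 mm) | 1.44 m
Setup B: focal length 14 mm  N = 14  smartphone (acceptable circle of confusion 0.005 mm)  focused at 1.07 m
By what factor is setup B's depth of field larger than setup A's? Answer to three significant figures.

1.58

Setup A: H = 40²/(7.1×0.032) + 40 ≈ 7082.3 mm; DoF = Df − Dn = 1797.30 − 1201.20 ≈ 596.10 mm.
Setup B: H = 14²/(14×0.005) + 14 ≈ 2814.0 mm; DoF = Df − Dn = 1717.89 − 776.97 ≈ 940.92 mm.
Ratio = 940.92 / 596.10 ≈ 1.58.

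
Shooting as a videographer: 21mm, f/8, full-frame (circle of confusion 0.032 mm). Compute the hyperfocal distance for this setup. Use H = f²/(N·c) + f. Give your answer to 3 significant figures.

Hyperfocal distance H = f²/(N·c) + f = 21²/(8 × 0.032) + 21 = 441/0.256 + 21 ≈ 1743.7 mm ≈ 1.74 m.

1.74 m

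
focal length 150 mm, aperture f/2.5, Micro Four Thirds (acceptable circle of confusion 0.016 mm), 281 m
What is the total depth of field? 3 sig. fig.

Hyperfocal distance H = f²/(N·c) + f = 150²/(2.5 × 0.016) + 150 = 22500/0.04 + 150 ≈ 562650.0 mm ≈ 562.6 m.
Near limit Dn = s·(H − f)/(H + s − 2f) = 281000 × (562650.0 − 150) / (562650.0 + 281000 − 2 × 150) = 281000 × 562500.0 / 843350.0 ≈ 187422 mm.
Far limit Df = s·(H − f)/(H − s) = 281000 × (562650.0 − 150) / (562650.0 − 281000) = 281000 × 562500.0 / 281650.0 ≈ 561202 mm.
Depth of field = Df − Dn = 561202 − 187422 ≈ 373780 mm ≈ 374 m.

374 m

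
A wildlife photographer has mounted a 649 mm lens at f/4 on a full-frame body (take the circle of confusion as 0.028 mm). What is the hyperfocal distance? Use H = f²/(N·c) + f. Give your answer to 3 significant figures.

3760 m

Hyperfocal distance H = f²/(N·c) + f = 649²/(4 × 0.028) + 649 = 421201/0.112 + 649 ≈ 3761372.2 mm ≈ 3760 m.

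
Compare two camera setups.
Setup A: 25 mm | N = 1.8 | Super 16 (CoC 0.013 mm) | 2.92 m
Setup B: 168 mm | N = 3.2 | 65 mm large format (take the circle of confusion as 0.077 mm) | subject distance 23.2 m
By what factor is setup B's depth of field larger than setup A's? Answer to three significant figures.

15.2

Setup A: H = 25²/(1.8×0.013) + 25 ≈ 26734.4 mm; DoF = Df − Dn = 3274.97 − 2634.45 ≈ 640.52 mm.
Setup B: H = 168²/(3.2×0.077) + 168 ≈ 114713.5 mm; DoF = Df − Dn = 29038.9 − 19316.1 ≈ 9722.8 mm.
Ratio = 9722.8 / 640.52 ≈ 15.2.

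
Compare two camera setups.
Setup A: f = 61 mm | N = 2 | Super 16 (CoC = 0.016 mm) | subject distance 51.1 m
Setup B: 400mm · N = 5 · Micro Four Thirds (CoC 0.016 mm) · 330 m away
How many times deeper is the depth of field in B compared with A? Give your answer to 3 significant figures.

2.01

Setup A: H = 61²/(2×0.016) + 61 ≈ 116342.2 mm; DoF = Df − Dn = 91076 − 35513 ≈ 55563 mm.
Setup B: H = 400²/(5×0.016) + 400 ≈ 2000400.0 mm; DoF = Df − Dn = 395115 − 283310 ≈ 111805 mm.
Ratio = 111805 / 55563 ≈ 2.01.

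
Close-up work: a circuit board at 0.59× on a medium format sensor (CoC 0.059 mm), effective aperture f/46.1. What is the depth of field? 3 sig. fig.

At magnification m, DoF ≈ 2·N_eff·c/m² = 2 × 46.1 × 0.059 / 0.59² = 5.44 / 0.3481 ≈ 15.6 mm.

15.6 mm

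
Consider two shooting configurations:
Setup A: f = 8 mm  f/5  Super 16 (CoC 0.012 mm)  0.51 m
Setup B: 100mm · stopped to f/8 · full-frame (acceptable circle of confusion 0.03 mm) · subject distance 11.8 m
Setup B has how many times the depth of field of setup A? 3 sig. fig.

11.7

Setup A: H = 8²/(5×0.012) + 8 ≈ 1074.7 mm; DoF = Df − Dn = 963.40 − 346.79 ≈ 616.61 mm.
Setup B: H = 100²/(8×0.03) + 100 ≈ 41766.7 mm; DoF = Df − Dn = 16407.1 − 9213.0 ≈ 7194.1 mm.
Ratio = 7194.1 / 616.61 ≈ 11.7.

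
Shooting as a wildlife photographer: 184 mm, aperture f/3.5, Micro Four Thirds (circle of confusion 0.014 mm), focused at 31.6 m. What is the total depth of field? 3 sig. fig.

2.88 m

Hyperfocal distance H = f²/(N·c) + f = 184²/(3.5 × 0.014) + 184 = 33856/0.049 + 184 ≈ 691122.8 mm ≈ 691.1 m.
Near limit Dn = s·(H − f)/(H + s − 2f) = 31600 × (691122.8 − 184) / (691122.8 + 31600 − 2 × 184) = 31600 × 690938.8 / 722354.8 ≈ 30225.7 mm.
Far limit Df = s·(H − f)/(H − s) = 31600 × (691122.8 − 184) / (691122.8 − 31600) = 31600 × 690938.8 / 659522.8 ≈ 33105.2 mm.
Depth of field = Df − Dn = 33105.2 − 30225.7 ≈ 2879.5 mm ≈ 2.88 m.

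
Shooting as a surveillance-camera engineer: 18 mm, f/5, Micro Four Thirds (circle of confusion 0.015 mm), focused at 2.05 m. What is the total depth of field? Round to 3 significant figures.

2.48 m

Hyperfocal distance H = f²/(N·c) + f = 18²/(5 × 0.015) + 18 = 324/0.075 + 18 ≈ 4338.0 mm ≈ 4.338 m.
Near limit Dn = s·(H − f)/(H + s − 2f) = 2050 × (4338.0 − 18) / (4338.0 + 2050 − 2 × 18) = 2050 × 4320.0 / 6352.0 ≈ 1394.2 mm.
Far limit Df = s·(H − f)/(H − s) = 2050 × (4338.0 − 18) / (4338.0 − 2050) = 2050 × 4320.0 / 2288.0 ≈ 3870.6 mm.
Depth of field = Df − Dn = 3870.6 − 1394.2 ≈ 2476.4 mm ≈ 2.48 m.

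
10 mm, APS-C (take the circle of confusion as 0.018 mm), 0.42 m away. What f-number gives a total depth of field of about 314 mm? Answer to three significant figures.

Write h = H − f = f²/(N·c). The thin-lens limits are Dn = s·h/(h + (s−f)) and Df = s·h/(h − (s−f)), so DoF = Df − Dn = 2·s·(s−f)·h / (h² − (s−f)²).
That is a quadratic in h: DoF·h² − 2·s·(s−f)·h − DoF·(s−f)² = 0 ⇒ h = (s−f)·(s + √(s² + DoF²)) / DoF = 410 × (420 + √(420² + 314²)) / 314 = 410 × (420 + 524.401) / 314 ≈ 1233.1 mm.
Then N = f²/(c·h) = 10² / (0.018 × 1233.1) = 100 / 22.196 ≈ 4.51.

f/4.51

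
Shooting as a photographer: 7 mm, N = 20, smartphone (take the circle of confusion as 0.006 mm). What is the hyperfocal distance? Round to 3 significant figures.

Hyperfocal distance H = f²/(N·c) + f = 7²/(20 × 0.006) + 7 = 49/0.12 + 7 ≈ 415.3 mm ≈ 0.415 m.

415 mm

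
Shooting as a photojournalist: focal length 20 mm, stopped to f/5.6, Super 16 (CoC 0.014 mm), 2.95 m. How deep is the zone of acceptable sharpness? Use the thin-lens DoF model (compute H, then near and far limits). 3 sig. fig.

Hyperfocal distance H = f²/(N·c) + f = 20²/(5.6 × 0.014) + 20 = 400/0.0784 + 20 ≈ 5122.0 mm ≈ 5.122 m.
Near limit Dn = s·(H − f)/(H + s − 2f) = 2950 × (5122.0 − 20) / (5122.0 + 2950 − 2 × 20) = 2950 × 5102.0 / 8032.0 ≈ 1873.9 mm.
Far limit Df = s·(H − f)/(H − s) = 2950 × (5122.0 − 20) / (5122.0 − 2950) = 2950 × 5102.0 / 2172.0 ≈ 6929.4 mm.
Depth of field = Df − Dn = 6929.4 − 1873.9 ≈ 5055.5 mm ≈ 5.06 m.

5.06 m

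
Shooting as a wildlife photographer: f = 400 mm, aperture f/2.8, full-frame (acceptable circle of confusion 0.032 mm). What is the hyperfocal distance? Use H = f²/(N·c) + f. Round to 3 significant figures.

Hyperfocal distance H = f²/(N·c) + f = 400²/(2.8 × 0.032) + 400 = 160000/0.0896 + 400 ≈ 1786114.3 mm ≈ 1790 m.

1790 m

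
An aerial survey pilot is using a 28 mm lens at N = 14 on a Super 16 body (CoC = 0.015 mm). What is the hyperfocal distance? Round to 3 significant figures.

Hyperfocal distance H = f²/(N·c) + f = 28²/(14 × 0.015) + 28 = 784/0.21 + 28 ≈ 3761.3 mm ≈ 3.76 m.

3.76 m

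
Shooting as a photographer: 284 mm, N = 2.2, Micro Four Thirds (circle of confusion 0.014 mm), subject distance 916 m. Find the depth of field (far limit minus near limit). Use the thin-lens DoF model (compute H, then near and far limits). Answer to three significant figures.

Hyperfocal distance H = f²/(N·c) + f = 284²/(2.2 × 0.014) + 284 = 80656/0.0308 + 284 ≈ 2618985.3 mm ≈ 2619 m.
Near limit Dn = s·(H − f)/(H + s − 2f) = 916000 × (2618985.3 − 284) / (2618985.3 + 916000 − 2 × 284) = 916000 × 2618701.3 / 3534417.3 ≈ 678678 mm.
Far limit Df = s·(H − f)/(H − s) = 916000 × (2618985.3 − 284) / (2618985.3 − 916000) = 916000 × 2618701.3 / 1702985.3 ≈ 1408544 mm.
Depth of field = Df − Dn = 1408544 − 678678 ≈ 729866 mm ≈ 730 m.

730 m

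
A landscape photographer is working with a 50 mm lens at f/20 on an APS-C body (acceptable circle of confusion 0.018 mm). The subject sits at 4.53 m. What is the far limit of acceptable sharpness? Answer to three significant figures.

Hyperfocal distance H = f²/(N·c) + f = 50²/(20 × 0.018) + 50 = 2500/0.36 + 50 ≈ 6994.4 mm ≈ 6.994 m.
Far limit Df = s·(H − f)/(H − s) = 4530 × (6994.4 − 50) / (6994.4 − 4530) = 4530 × 6944.4 / 2464.4 ≈ 12765 mm ≈ 12.8 m.

12.8 m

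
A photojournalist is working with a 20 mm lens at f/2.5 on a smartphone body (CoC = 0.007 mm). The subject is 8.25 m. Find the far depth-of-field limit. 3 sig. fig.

12.9 m

Hyperfocal distance H = f²/(N·c) + f = 20²/(2.5 × 0.007) + 20 = 400/0.0175 + 20 ≈ 22877.1 mm ≈ 22.88 m.
Far limit Df = s·(H − f)/(H − s) = 8250 × (22877.1 − 20) / (22877.1 − 8250) = 8250 × 22857.1 / 14627.1 ≈ 12892 mm ≈ 12.9 m.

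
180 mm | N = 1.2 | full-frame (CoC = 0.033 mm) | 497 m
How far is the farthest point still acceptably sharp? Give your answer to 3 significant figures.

1270 m

Hyperfocal distance H = f²/(N·c) + f = 180²/(1.2 × 0.033) + 180 = 32400/0.0396 + 180 ≈ 818361.8 mm ≈ 818.4 m.
Far limit Df = s·(H − f)/(H − s) = 497000 × (818361.8 − 180) / (818361.8 − 497000) = 497000 × 818181.8 / 321361.8 ≈ 1265354 mm ≈ 1270 m.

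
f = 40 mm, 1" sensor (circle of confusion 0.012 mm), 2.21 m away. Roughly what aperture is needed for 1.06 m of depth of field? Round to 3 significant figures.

Write h = H − f = f²/(N·c). The thin-lens limits are Dn = s·h/(h + (s−f)) and Df = s·h/(h − (s−f)), so DoF = Df − Dn = 2·s·(s−f)·h / (h² − (s−f)²).
That is a quadratic in h: DoF·h² − 2·s·(s−f)·h − DoF·(s−f)² = 0 ⇒ h = (s−f)·(s + √(s² + DoF²)) / DoF = 2170 × (2210 + √(2210² + 1060²)) / 1060 = 2170 × (2210 + 2451.06) / 1060 ≈ 9542.0 mm.
Then N = f²/(c·h) = 40² / (0.012 × 9542.0) = 1600 / 114.50 ≈ 14.

f/14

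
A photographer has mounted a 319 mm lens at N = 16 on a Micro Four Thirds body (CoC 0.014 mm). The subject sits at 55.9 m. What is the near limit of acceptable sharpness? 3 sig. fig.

Hyperfocal distance H = f²/(N·c) + f = 319²/(16 × 0.014) + 319 = 101761/0.224 + 319 ≈ 454609.2 mm ≈ 454.6 m.
Near limit Dn = s·(H − f)/(H + s − 2f) = 55900 × (454609.2 − 319) / (454609.2 + 55900 − 2 × 319) = 55900 × 454290.2 / 509871.2 ≈ 49806 mm ≈ 49.8 m.

49.8 m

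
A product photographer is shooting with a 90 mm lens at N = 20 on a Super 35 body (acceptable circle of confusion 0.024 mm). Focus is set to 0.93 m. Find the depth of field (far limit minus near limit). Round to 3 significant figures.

Hyperfocal distance H = f²/(N·c) + f = 90²/(20 × 0.024) + 90 = 8100/0.48 + 90 ≈ 16965.0 mm ≈ 16.96 m.
Near limit Dn = s·(H − f)/(H + s − 2f) = 930 × (16965.0 − 90) / (16965.0 + 930 − 2 × 90) = 930 × 16875.0 / 17715.0 ≈ 885.902 mm.
Far limit Df = s·(H − f)/(H − s) = 930 × (16965.0 − 90) / (16965.0 − 930) = 930 × 16875.0 / 16035.0 ≈ 978.718 mm.
Depth of field = Df − Dn = 978.718 − 885.902 ≈ 92.816 mm.

92.8 mm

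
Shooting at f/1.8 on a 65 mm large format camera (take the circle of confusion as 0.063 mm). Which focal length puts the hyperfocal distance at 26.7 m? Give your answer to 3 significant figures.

From H = f²/(N·c) + f, with f ≪ H: f ≈ √(H·N·c) = √(26700 × 1.8 × 0.063) = √3027.8 ≈ 55.03 mm.
The +f correction barely moves this — solving exactly, f² + N·c·f − N·c·H = 0 ⇒ f = (−N·c + √((N·c)² + 4·N·c·H))/2 = (−0.1134 + √12111)/2 ≈ 54.969 mm, so f ≈ 55.0 mm.

55.0 mm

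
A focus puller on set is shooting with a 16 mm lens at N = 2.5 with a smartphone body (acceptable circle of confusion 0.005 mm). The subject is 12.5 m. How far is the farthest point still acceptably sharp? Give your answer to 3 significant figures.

32.0 m

Hyperfocal distance H = f²/(N·c) + f = 16²/(2.5 × 0.005) + 16 = 256/0.0125 + 16 ≈ 20496.0 mm ≈ 20.50 m.
Far limit Df = s·(H − f)/(H − s) = 12500 × (20496.0 − 16) / (20496.0 − 12500) = 12500 × 20480.0 / 7996.0 ≈ 32016 mm ≈ 32.0 m.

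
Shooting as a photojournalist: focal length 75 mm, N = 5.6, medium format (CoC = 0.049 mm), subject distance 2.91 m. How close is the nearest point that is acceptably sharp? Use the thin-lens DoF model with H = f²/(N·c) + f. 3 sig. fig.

Hyperfocal distance H = f²/(N·c) + f = 75²/(5.6 × 0.049) + 75 = 5625/0.2744 + 75 ≈ 20574.3 mm ≈ 20.57 m.
Near limit Dn = s·(H − f)/(H + s − 2f) = 2910 × (20574.3 − 75) / (20574.3 + 2910 − 2 × 75) = 2910 × 20499.3 / 23334.3 ≈ 2556.4 mm ≈ 2.56 m.

2.56 m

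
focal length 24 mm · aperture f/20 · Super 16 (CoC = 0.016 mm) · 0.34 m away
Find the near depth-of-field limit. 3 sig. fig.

Hyperfocal distance H = f²/(N·c) + f = 24²/(20 × 0.016) + 24 = 576/0.32 + 24 ≈ 1824.0 mm ≈ 1.824 m.
Near limit Dn = s·(H − f)/(H + s − 2f) = 340 × (1824.0 − 24) / (1824.0 + 340 − 2 × 24) = 340 × 1800.0 / 2116.0 ≈ 289.22 mm.

289 mm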